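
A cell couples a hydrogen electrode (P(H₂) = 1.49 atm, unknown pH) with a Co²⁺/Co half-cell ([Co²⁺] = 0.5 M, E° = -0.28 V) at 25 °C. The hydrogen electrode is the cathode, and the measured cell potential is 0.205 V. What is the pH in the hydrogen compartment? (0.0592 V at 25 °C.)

E°_cell = 0.28 V and n = 2.
log Q = n(E° − E)/0.0592 = 2×(0.28 − 0.205)/0.0592 = 2.534.
With Q = [Co²⁺]·P(H₂) / [H⁺]^2, solving for [H⁺] gives log[H⁺] = -1.331, so pH = 1.33.

pH = 1.33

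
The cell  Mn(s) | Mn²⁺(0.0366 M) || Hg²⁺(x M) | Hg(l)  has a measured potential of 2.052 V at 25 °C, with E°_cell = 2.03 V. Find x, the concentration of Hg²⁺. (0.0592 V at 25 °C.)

0.2 M

From the Nernst equation, log Q = n(E° − E)/0.0592 = 2(2.03 − 2.052)/0.0592 = -0.743, so Q = 0.181.
With Q = [Mn²⁺]/[Hg²⁺] and the known concentrations, [Hg²⁺] in the denominator gives [Hg²⁺] = 0.2 M.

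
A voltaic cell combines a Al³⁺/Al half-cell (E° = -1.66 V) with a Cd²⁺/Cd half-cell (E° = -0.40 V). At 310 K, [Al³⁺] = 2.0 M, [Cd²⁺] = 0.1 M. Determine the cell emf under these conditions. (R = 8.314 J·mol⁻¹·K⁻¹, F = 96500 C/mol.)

The Cd²⁺/Cd couple has the higher reduction potential and acts as the cathode, so E°_cell = -0.40 − (-1.66) = 1.26 V.
Balancing electrons gives n = 6; the reaction quotient is Q = [Al³⁺]^2/[Cd²⁺]^3 = 4000.
E = E° − (RT/nF) ln Q = 1.26 − (8.314×310)/(6×96500) × (8.294) = 1.260 − 0.037 = 1.223 V.

1.22 V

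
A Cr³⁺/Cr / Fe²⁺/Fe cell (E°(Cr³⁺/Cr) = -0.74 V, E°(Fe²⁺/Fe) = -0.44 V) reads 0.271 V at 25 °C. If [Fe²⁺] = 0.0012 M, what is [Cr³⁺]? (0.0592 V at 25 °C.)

From the Nernst equation, log Q = n(E° − E)/0.0592 = 6(0.30 − 0.271)/0.0592 = 2.939, so Q = 869.
With Q = [Cr³⁺]^2/[Fe²⁺]^3 and the known concentrations, [Cr³⁺]^2 in the numerator gives [Cr³⁺] = 0.0012 M.

0.0012 M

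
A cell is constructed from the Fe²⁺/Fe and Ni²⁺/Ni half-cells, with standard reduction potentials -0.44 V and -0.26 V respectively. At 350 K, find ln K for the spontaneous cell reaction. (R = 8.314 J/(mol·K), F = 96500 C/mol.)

E°_cell = -0.26 − (-0.44) = 0.18 V, with n = 2 electrons transferred.
At equilibrium E = 0, so the Nernst equation gives ln K = nFE°/RT = (2)(96500)(0.18)/((8.314)(350)) = 11.94.

ln K = 11.9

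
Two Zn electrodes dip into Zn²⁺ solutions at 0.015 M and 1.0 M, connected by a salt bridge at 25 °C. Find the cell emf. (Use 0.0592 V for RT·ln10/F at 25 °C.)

Both half-cells are Zn²⁺/Zn, so E°_cell = 0. The concentrated side is the cathode; the cell reaction moves Zn²⁺ from high to low concentration with n = 2.
Q = [Zn²⁺]_dilute/[Zn²⁺]_conc = 0.015/1.0 = 0.0150.
E = 0 − (0.0592/2) log Q = −(0.0592/2)(-1.824) = 0.0540 V.

0.054 V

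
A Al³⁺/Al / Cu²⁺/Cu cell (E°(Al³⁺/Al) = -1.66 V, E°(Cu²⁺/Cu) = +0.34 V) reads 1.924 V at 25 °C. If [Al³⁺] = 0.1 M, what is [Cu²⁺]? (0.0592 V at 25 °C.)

5.8 × 10^-4 M

From the Nernst equation, log Q = n(E° − E)/0.0592 = 6(2.00 − 1.924)/0.0592 = 7.703, so Q = 5.04 × 10^7.
With Q = [Al³⁺]^2/[Cu²⁺]^3 and the known concentrations, [Cu²⁺]^3 in the denominator gives [Cu²⁺] = 5.8 × 10^-4 M.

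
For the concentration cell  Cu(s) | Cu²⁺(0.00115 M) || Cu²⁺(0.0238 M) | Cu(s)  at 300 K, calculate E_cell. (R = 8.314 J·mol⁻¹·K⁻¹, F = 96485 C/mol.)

Both half-cells are Cu²⁺/Cu, so E°_cell = 0. The concentrated side is the cathode; the cell reaction moves Cu²⁺ from high to low concentration with n = 2.
Q = [Cu²⁺]_dilute/[Cu²⁺]_conc = 0.00115/0.0238 = 0.0483.
E = 0 − (RT/nF) ln Q = −((8.314×300)/(2×96485))(-3.030) = 0.0392 V.

0.039 V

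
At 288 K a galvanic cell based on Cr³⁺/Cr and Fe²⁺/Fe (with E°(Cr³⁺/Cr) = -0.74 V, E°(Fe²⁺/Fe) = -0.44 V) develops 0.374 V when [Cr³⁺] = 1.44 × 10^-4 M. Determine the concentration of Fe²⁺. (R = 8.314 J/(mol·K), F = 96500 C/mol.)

From the Nernst equation, ln Q = nF(E° − E)/RT = 6×96500×(0.30 − 0.374)/(8.314×288) = -17.894, so Q = 1.69 × 10^-8.
With Q = [Cr³⁺]^2/[Fe²⁺]^3 and the known concentrations, [Fe²⁺]^3 in the denominator gives [Fe²⁺] = 1.1 M.

1.1 M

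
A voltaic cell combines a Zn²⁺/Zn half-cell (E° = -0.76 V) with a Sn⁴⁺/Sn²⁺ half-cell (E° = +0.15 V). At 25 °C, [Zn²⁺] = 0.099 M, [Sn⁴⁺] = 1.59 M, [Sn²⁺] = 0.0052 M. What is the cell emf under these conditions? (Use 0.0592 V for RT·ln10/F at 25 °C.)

The Sn⁴⁺/Sn²⁺ couple has the higher reduction potential and acts as the cathode, so E°_cell = +0.15 − (-0.76) = 0.91 V.
Balancing electrons gives n = 2; the reaction quotient is Q = [Zn²⁺]·[Sn²⁺]/[Sn⁴⁺] = 3.24 × 10^-4.
At 25 °C, E = E° − (0.0592/n) log Q = 0.91 − (0.0592/2)(-3.490) = 0.910 + 0.103 = 1.013 V.

1.01 V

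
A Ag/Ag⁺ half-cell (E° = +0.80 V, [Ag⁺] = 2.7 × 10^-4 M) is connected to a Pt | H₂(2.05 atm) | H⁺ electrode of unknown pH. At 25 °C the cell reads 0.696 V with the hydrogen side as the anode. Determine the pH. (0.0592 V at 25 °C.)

pH = 1.66

E°_cell = 0.80 V and n = 2.
log Q = n(E° − E)/0.0592 = 2×(0.80 − 0.696)/0.0592 = 3.514.
With Q = [H⁺]^2 / ([Ag⁺]^2·P(H₂)), solving for [H⁺] gives log[H⁺] = -1.656, so pH = 1.66.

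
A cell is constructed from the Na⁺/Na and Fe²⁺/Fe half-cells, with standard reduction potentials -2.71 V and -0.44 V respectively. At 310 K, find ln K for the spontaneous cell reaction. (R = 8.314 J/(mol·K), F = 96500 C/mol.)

E°_cell = -0.44 − (-2.71) = 2.27 V, with n = 2 electrons transferred.
At equilibrium E = 0, so the Nernst equation gives ln K = nFE°/RT = (2)(96500)(2.27)/((8.314)(310)) = 169.99.

ln K = 170.0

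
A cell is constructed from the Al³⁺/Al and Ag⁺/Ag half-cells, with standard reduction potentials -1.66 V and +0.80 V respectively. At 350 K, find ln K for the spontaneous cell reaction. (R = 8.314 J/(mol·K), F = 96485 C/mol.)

E°_cell = +0.80 − (-1.66) = 2.46 V, with n = 3 electrons transferred.
At equilibrium E = 0, so the Nernst equation gives ln K = nFE°/RT = (3)(96485)(2.46)/((8.314)(350)) = 244.70.

ln K = 244.7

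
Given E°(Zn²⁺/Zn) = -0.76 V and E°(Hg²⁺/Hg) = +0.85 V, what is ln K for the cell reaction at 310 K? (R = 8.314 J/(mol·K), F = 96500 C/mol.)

ln K = 120.6

E°_cell = +0.85 − (-0.76) = 1.61 V, with n = 2 electrons transferred.
At equilibrium E = 0, so the Nernst equation gives ln K = nFE°/RT = (2)(96500)(1.61)/((8.314)(310)) = 120.56.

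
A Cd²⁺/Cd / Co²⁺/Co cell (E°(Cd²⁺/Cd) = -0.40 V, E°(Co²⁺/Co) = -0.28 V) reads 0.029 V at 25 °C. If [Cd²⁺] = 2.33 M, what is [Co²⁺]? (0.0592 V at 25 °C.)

0.002 M

From the Nernst equation, log Q = n(E° − E)/0.0592 = 2(0.12 − 0.029)/0.0592 = 3.074, so Q = 1190.
With Q = [Cd²⁺]/[Co²⁺] and the known concentrations, [Co²⁺] in the denominator gives [Co²⁺] = 0.002 M.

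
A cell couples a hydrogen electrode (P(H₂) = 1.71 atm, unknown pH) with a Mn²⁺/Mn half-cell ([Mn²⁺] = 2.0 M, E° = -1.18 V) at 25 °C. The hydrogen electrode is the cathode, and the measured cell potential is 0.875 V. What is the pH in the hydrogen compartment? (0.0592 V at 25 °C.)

E°_cell = 1.18 V and n = 2.
log Q = n(E° − E)/0.0592 = 2×(1.18 − 0.875)/0.0592 = 10.304.
With Q = [Mn²⁺]·P(H₂) / [H⁺]^2, solving for [H⁺] gives log[H⁺] = -4.885, so pH = 4.89.

pH = 4.89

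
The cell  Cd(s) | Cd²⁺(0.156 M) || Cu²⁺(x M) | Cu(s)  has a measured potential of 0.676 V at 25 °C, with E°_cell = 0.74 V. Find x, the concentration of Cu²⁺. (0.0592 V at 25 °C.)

0.0011 M

From the Nernst equation, log Q = n(E° − E)/0.0592 = 2(0.74 − 0.676)/0.0592 = 2.162, so Q = 145.
With Q = [Cd²⁺]/[Cu²⁺] and the known concentrations, [Cu²⁺] in the denominator gives [Cu²⁺] = 0.0011 M.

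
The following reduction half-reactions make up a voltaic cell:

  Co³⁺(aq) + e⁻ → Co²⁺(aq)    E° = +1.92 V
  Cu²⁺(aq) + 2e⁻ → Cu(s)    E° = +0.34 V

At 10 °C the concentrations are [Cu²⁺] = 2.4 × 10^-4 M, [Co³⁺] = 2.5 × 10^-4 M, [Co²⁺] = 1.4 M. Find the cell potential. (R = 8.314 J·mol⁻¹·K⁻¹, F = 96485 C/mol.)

1.47 V

The Co³⁺/Co²⁺ couple has the higher reduction potential and acts as the cathode, so E°_cell = +1.92 − (+0.34) = 1.58 V.
Balancing electrons gives n = 2; the reaction quotient is Q = [Cu²⁺]·[Co²⁺]^2/[Co³⁺]^2 = 7530.
E = E° − (RT/nF) ln Q = 1.58 − (8.314×283)/(2×96485) × (8.926) = 1.580 − 0.109 = 1.471 V.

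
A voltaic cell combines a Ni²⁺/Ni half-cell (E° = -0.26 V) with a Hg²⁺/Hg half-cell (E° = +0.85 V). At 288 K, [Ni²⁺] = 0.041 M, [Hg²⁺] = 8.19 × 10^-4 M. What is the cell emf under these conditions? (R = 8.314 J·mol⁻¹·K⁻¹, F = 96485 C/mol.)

1.06 V

The Hg²⁺/Hg couple has the higher reduction potential and acts as the cathode, so E°_cell = +0.85 − (-0.26) = 1.11 V.
Balancing electrons gives n = 2; the reaction quotient is Q = [Ni²⁺]/[Hg²⁺] = 50.1.
E = E° − (RT/nF) ln Q = 1.11 − (8.314×288)/(2×96485) × (3.913) = 1.110 − 0.049 = 1.061 V.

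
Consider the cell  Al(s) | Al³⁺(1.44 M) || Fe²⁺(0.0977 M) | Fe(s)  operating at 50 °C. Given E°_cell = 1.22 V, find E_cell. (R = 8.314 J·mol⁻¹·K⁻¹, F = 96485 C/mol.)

1.18 V

Balancing electrons gives n = 6; the reaction quotient is Q = [Al³⁺]^2/[Fe²⁺]^3 = 2220.
E = E° − (RT/nF) ln Q = 1.22 − (8.314×323)/(6×96485) × (7.707) = 1.220 − 0.036 = 1.184 V.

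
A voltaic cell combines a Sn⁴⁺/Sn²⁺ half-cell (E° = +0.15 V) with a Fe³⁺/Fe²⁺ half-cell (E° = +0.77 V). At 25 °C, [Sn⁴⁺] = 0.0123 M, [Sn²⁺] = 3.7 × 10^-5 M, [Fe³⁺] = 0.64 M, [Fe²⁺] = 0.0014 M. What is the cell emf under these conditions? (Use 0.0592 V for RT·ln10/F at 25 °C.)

0.703 V

The Fe³⁺/Fe²⁺ couple has the higher reduction potential and acts as the cathode, so E°_cell = +0.77 − (+0.15) = 0.62 V.
Balancing electrons gives n = 2; the reaction quotient is Q = [Sn⁴⁺]·[Fe²⁺]^2/([Sn²⁺]·[Fe³⁺]^2) = 0.00159.
At 25 °C, E = E° − (0.0592/n) log Q = 0.62 − (0.0592/2)(-2.798) = 0.620 + 0.083 = 0.703 V.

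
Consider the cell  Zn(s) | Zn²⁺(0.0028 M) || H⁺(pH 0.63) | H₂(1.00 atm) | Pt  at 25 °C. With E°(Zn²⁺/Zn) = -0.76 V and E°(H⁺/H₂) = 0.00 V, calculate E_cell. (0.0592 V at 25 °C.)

The hydrogen couple is the cathode, so E°_cell = 0.76 V; n = 2.
[H⁺] = 10^(−0.63) = 0.23 M, and Q = [Zn²⁺]·P(H₂) / [H⁺]^2 = 0.0510.
E = E° − (0.0592/2) log Q = 0.76 − (0.0592/2)(-1.293) = 0.798 V.

0.80 V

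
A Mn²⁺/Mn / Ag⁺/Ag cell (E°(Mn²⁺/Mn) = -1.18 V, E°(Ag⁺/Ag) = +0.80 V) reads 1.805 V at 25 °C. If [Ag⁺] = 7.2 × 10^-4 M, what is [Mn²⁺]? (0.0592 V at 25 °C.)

From the Nernst equation, log Q = n(E° − E)/0.0592 = 2(1.98 − 1.805)/0.0592 = 5.912, so Q = 8.17 × 10^5.
With Q = [Mn²⁺]/[Ag⁺]^2 and the known concentrations, [Mn²⁺] in the numerator gives [Mn²⁺] = 0.42 M.

0.42 M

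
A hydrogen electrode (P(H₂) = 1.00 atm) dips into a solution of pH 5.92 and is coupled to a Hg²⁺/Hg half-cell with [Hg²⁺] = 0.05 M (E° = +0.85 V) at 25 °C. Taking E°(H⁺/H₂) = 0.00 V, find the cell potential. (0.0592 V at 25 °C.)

The Hg²⁺/Hg couple is the cathode, so E°_cell = 0.85 V; n = 2.
[H⁺] = 10^(−5.92) = 1.2 × 10^-6 M, and Q = [H⁺]^2 / ([Hg²⁺]·P(H₂)) = 2.89 × 10^-11.
E = E° − (0.0592/2) log Q = 0.85 − (0.0592/2)(-10.539) = 1.162 V.

1.16 V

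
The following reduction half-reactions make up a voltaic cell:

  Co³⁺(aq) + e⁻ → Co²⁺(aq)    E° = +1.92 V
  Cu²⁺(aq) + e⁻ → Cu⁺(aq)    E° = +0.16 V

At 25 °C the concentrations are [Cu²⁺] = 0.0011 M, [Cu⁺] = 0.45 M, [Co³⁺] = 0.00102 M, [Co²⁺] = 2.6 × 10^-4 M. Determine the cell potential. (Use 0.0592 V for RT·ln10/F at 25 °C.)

1.95 V

The Co³⁺/Co²⁺ couple has the higher reduction potential and acts as the cathode, so E°_cell = +1.92 − (+0.16) = 1.76 V.
Balancing electrons gives n = 1; the reaction quotient is Q = [Cu²⁺]·[Co²⁺]/([Cu⁺]·[Co³⁺]) = 6.23 × 10^-4.
At 25 °C, E = E° − (0.0592/n) log Q = 1.76 − (0.0592/1)(-3.205) = 1.760 + 0.190 = 1.950 V.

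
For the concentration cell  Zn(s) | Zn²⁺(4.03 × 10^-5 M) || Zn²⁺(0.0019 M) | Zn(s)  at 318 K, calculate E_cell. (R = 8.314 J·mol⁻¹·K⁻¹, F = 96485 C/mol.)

0.053 V

Both half-cells are Zn²⁺/Zn, so E°_cell = 0. The concentrated side is the cathode; the cell reaction moves Zn²⁺ from high to low concentration with n = 2.
Q = [Zn²⁺]_dilute/[Zn²⁺]_conc = 4.03 × 10^-5/0.0019 = 0.0212.
E = 0 − (RT/nF) ln Q = −((8.314×318)/(2×96485))(-3.853) = 0.0528 V.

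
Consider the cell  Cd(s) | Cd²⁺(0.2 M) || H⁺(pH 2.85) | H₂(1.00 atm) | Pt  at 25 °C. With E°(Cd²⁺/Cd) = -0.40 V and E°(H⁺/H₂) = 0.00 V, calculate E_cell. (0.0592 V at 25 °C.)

The hydrogen couple is the cathode, so E°_cell = 0.40 V; n = 2.
[H⁺] = 10^(−2.85) = 0.0014 M, and Q = [Cd²⁺]·P(H₂) / [H⁺]^2 = 1 × 10^5.
E = E° − (0.0592/2) log Q = 0.40 − (0.0592/2)(5.001) = 0.252 V.

0.25 V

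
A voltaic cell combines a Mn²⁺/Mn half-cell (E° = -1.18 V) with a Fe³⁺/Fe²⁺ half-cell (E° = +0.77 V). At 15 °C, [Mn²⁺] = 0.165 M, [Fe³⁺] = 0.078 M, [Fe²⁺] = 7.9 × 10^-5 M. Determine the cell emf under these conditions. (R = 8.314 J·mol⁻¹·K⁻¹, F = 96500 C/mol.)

The Fe³⁺/Fe²⁺ couple has the higher reduction potential and acts as the cathode, so E°_cell = +0.77 − (-1.18) = 1.95 V.
Balancing electrons gives n = 2; the reaction quotient is Q = [Mn²⁺]·[Fe²⁺]^2/[Fe³⁺]^2 = 1.69 × 10^-7.
E = E° − (RT/nF) ln Q = 1.95 − (8.314×288)/(2×96500) × (-15.592) = 1.950 + 0.193 = 2.143 V.

2.14 V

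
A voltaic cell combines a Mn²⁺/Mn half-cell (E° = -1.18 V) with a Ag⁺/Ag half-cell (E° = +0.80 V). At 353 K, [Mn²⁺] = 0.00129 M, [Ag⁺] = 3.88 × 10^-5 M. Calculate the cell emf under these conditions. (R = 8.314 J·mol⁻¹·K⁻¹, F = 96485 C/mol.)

The Ag⁺/Ag couple has the higher reduction potential and acts as the cathode, so E°_cell = +0.80 − (-1.18) = 1.98 V.
Balancing electrons gives n = 2; the reaction quotient is Q = [Mn²⁺]/[Ag⁺]^2 = 8.57 × 10^5.
E = E° − (RT/nF) ln Q = 1.98 − (8.314×353)/(2×96485) × (13.661) = 1.980 − 0.208 = 1.772 V.

1.77 V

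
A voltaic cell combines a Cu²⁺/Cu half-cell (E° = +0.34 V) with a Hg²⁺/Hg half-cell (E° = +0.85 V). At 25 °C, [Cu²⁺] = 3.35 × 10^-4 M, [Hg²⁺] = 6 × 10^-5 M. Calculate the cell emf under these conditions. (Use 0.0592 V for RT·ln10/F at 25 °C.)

0.488 V

The Hg²⁺/Hg couple has the higher reduction potential and acts as the cathode, so E°_cell = +0.85 − (+0.34) = 0.51 V.
Balancing electrons gives n = 2; the reaction quotient is Q = [Cu²⁺]/[Hg²⁺] = 5.58.
At 25 °C, E = E° − (0.0592/n) log Q = 0.51 − (0.0592/2)(0.747) = 0.510 − 0.022 = 0.488 V.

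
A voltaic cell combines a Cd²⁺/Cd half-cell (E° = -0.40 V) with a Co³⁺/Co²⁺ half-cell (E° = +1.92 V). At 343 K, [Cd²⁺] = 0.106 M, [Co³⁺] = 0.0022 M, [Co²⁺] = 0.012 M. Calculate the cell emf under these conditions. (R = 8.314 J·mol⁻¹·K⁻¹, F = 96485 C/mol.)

The Co³⁺/Co²⁺ couple has the higher reduction potential and acts as the cathode, so E°_cell = +1.92 − (-0.40) = 2.32 V.
Balancing electrons gives n = 2; the reaction quotient is Q = [Cd²⁺]·[Co²⁺]^2/[Co³⁺]^2 = 3.15.
E = E° − (RT/nF) ln Q = 2.32 − (8.314×343)/(2×96485) × (1.149) = 2.320 − 0.017 = 2.303 V.

2.30 V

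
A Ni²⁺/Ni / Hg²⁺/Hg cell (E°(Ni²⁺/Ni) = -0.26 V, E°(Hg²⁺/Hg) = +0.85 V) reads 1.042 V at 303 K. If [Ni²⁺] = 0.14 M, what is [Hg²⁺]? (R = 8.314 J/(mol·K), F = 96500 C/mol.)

From the Nernst equation, ln Q = nF(E° − E)/RT = 2×96500×(1.11 − 1.042)/(8.314×303) = 5.210, so Q = 183.
With Q = [Ni²⁺]/[Hg²⁺] and the known concentrations, [Hg²⁺] in the denominator gives [Hg²⁺] = 7.6 × 10^-4 M.

7.6 × 10^-4 M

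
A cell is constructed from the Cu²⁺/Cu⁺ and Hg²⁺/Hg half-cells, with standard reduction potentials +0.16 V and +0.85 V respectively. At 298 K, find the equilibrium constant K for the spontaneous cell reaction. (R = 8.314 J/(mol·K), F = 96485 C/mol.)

E°_cell = +0.85 − (+0.16) = 0.69 V, with n = 2 electrons transferred.
At equilibrium E = 0, so the Nernst equation gives ln K = nFE°/RT = (2)(96485)(0.69)/((8.314)(298)) = 53.74.
K = e^53.74 = 2.2 × 10^23.

2.2 × 10^23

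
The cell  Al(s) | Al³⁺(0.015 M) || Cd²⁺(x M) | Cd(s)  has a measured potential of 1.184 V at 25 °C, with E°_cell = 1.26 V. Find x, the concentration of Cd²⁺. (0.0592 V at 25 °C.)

1.6 × 10^-4 M

From the Nernst equation, log Q = n(E° − E)/0.0592 = 6(1.26 − 1.184)/0.0592 = 7.703, so Q = 5.04 × 10^7.
With Q = [Al³⁺]^2/[Cd²⁺]^3 and the known concentrations, [Cd²⁺]^3 in the denominator gives [Cd²⁺] = 1.6 × 10^-4 M.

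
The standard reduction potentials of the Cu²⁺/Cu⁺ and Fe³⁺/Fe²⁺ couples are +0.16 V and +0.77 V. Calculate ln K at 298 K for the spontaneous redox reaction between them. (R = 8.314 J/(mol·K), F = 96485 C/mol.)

ln K = 23.8

E°_cell = +0.77 − (+0.16) = 0.61 V, with n = 1 electron transferred.
At equilibrium E = 0, so the Nernst equation gives ln K = nFE°/RT = (1)(96485)(0.61)/((8.314)(298)) = 23.76.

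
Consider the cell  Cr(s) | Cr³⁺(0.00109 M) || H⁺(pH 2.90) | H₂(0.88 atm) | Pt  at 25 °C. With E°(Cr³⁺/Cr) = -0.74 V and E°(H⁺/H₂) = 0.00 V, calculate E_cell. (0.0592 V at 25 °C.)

The hydrogen couple is the cathode, so E°_cell = 0.74 V; n = 6.
[H⁺] = 10^(−2.90) = 0.0013 M, and Q = [Cr³⁺]^2·P(H₂)^3 / [H⁺]^6 = 2.03 × 10^11.
E = E° − (0.0592/6) log Q = 0.74 − (0.0592/6)(11.308) = 0.628 V.

0.63 V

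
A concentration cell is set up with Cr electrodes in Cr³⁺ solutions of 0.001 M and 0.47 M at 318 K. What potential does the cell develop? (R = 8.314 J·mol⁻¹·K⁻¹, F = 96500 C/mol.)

0.056 V

Both half-cells are Cr³⁺/Cr, so E°_cell = 0. The concentrated side is the cathode; the cell reaction moves Cr³⁺ from high to low concentration with n = 3.
Q = [Cr³⁺]_dilute/[Cr³⁺]_conc = 0.001/0.47 = 0.00213.
E = 0 − (RT/nF) ln Q = −((8.314×318)/(3×96500))(-6.153) = 0.0562 V.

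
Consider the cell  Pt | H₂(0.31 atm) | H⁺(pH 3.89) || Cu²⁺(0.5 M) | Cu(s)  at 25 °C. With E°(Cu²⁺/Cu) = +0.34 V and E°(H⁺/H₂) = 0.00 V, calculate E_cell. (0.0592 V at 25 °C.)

0.55 V

The Cu²⁺/Cu couple is the cathode, so E°_cell = 0.34 V; n = 2.
[H⁺] = 10^(−3.89) = 1.3 × 10^-4 M, and Q = [H⁺]^2 / ([Cu²⁺]·P(H₂)) = 1.07 × 10^-7.
E = E° − (0.0592/2) log Q = 0.34 − (0.0592/2)(-6.970) = 0.546 V.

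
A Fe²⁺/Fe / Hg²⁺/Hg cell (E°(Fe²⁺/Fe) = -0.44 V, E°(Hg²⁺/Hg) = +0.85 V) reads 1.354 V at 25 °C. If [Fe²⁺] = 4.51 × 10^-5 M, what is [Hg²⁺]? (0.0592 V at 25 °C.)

From the Nernst equation, log Q = n(E° − E)/0.0592 = 2(1.29 − 1.354)/0.0592 = -2.162, so Q = 0.00688.
With Q = [Fe²⁺]/[Hg²⁺] and the known concentrations, [Hg²⁺] in the denominator gives [Hg²⁺] = 0.0066 M.

0.0066 M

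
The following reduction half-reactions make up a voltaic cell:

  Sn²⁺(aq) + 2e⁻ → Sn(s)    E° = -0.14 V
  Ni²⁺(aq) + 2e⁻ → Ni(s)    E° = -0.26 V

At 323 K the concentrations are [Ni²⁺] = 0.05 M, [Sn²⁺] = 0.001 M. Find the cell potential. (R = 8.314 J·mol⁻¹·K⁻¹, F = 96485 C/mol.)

0.066 V

The Sn²⁺/Sn couple has the higher reduction potential and acts as the cathode, so E°_cell = -0.14 − (-0.26) = 0.12 V.
Balancing electrons gives n = 2; the reaction quotient is Q = [Ni²⁺]/[Sn²⁺] = 50.0.
E = E° − (RT/nF) ln Q = 0.12 − (8.314×323)/(2×96485) × (3.912) = 0.120 − 0.054 = 0.066 V.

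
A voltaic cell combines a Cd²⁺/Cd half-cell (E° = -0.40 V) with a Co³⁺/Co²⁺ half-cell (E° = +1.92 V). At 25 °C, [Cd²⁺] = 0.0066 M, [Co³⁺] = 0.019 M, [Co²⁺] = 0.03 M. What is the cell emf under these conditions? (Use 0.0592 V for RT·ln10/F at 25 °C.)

2.37 V

The Co³⁺/Co²⁺ couple has the higher reduction potential and acts as the cathode, so E°_cell = +1.92 − (-0.40) = 2.32 V.
Balancing electrons gives n = 2; the reaction quotient is Q = [Cd²⁺]·[Co²⁺]^2/[Co³⁺]^2 = 0.0165.
At 25 °C, E = E° − (0.0592/n) log Q = 2.32 − (0.0592/2)(-1.784) = 2.320 + 0.053 = 2.373 V.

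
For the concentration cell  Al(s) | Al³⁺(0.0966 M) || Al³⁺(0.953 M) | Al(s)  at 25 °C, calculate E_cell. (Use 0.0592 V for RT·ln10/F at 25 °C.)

0.020 V

Both half-cells are Al³⁺/Al, so E°_cell = 0. The concentrated side is the cathode; the cell reaction moves Al³⁺ from high to low concentration with n = 3.
Q = [Al³⁺]_dilute/[Al³⁺]_conc = 0.0966/0.953 = 0.101.
E = 0 − (0.0592/3) log Q = −(0.0592/3)(-0.994) = 0.0196 V.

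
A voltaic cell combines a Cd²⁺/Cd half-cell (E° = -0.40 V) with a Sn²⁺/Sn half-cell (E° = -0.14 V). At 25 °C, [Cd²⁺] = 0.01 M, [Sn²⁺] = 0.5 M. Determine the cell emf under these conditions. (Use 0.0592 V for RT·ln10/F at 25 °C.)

The Sn²⁺/Sn couple has the higher reduction potential and acts as the cathode, so E°_cell = -0.14 − (-0.40) = 0.26 V.
Balancing electrons gives n = 2; the reaction quotient is Q = [Cd²⁺]/[Sn²⁺] = 0.0200.
At 25 °C, E = E° − (0.0592/n) log Q = 0.26 − (0.0592/2)(-1.699) = 0.260 + 0.050 = 0.310 V.

0.310 V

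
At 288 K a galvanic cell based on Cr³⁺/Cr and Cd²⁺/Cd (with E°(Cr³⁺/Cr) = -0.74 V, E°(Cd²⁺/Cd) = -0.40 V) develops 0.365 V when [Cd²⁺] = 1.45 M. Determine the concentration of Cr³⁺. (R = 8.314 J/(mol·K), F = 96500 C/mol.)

From the Nernst equation, ln Q = nF(E° − E)/RT = 6×96500×(0.34 − 0.365)/(8.314×288) = -6.045, so Q = 0.00237.
With Q = [Cr³⁺]^2/[Cd²⁺]^3 and the known concentrations, [Cr³⁺]^2 in the numerator gives [Cr³⁺] = 0.085 M.

0.085 M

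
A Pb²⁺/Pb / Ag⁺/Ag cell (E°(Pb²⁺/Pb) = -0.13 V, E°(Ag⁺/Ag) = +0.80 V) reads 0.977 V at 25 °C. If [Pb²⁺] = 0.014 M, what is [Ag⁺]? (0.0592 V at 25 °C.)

From the Nernst equation, log Q = n(E° − E)/0.0592 = 2(0.93 − 0.977)/0.0592 = -1.588, so Q = 0.0258.
With Q = [Pb²⁺]/[Ag⁺]^2 and the known concentrations, [Ag⁺]^2 in the denominator gives [Ag⁺] = 0.74 M.

0.74 M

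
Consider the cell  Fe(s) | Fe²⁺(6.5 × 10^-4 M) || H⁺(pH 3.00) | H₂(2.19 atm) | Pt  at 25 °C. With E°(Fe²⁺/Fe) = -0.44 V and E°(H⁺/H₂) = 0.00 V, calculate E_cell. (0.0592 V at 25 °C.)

The hydrogen couple is the cathode, so E°_cell = 0.44 V; n = 2.
[H⁺] = 10^(−3.00) = 0.0010 M, and Q = [Fe²⁺]·P(H₂) / [H⁺]^2 = 1420.
E = E° − (0.0592/2) log Q = 0.44 − (0.0592/2)(3.153) = 0.347 V.

0.35 V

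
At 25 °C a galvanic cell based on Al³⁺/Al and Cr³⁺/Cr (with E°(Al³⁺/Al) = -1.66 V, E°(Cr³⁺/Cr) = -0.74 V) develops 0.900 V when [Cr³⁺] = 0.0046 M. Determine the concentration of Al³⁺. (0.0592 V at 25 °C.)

0.047 M

From the Nernst equation, log Q = n(E° − E)/0.0592 = 3(0.92 − 0.900)/0.0592 = 1.014, so Q = 10.3.
With Q = [Al³⁺]/[Cr³⁺] and the known concentrations, [Al³⁺] in the numerator gives [Al³⁺] = 0.047 M.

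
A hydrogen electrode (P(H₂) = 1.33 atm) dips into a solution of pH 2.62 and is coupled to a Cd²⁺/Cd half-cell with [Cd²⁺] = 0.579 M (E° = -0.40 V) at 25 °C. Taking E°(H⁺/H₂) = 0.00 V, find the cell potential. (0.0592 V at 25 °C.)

The hydrogen couple is the cathode, so E°_cell = 0.40 V; n = 2.
[H⁺] = 10^(−2.62) = 0.0024 M, and Q = [Cd²⁺]·P(H₂) / [H⁺]^2 = 1.34 × 10^5.
E = E° − (0.0592/2) log Q = 0.40 − (0.0592/2)(5.127) = 0.248 V.

0.25 V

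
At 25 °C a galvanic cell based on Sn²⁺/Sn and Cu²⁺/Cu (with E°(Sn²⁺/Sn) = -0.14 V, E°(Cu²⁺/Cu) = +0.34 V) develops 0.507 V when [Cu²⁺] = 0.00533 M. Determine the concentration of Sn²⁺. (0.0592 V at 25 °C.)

From the Nernst equation, log Q = n(E° − E)/0.0592 = 2(0.48 − 0.507)/0.0592 = -0.912, so Q = 0.122.
With Q = [Sn²⁺]/[Cu²⁺] and the known concentrations, [Sn²⁺] in the numerator gives [Sn²⁺] = 6.5 × 10^-4 M.

6.5 × 10^-4 M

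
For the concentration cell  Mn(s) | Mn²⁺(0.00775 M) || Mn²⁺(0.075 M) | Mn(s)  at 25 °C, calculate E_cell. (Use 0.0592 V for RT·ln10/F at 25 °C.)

0.029 V

Both half-cells are Mn²⁺/Mn, so E°_cell = 0. The concentrated side is the cathode; the cell reaction moves Mn²⁺ from high to low concentration with n = 2.
Q = [Mn²⁺]_dilute/[Mn²⁺]_conc = 0.00775/0.075 = 0.103.
E = 0 − (0.0592/2) log Q = −(0.0592/2)(-0.986) = 0.0292 V.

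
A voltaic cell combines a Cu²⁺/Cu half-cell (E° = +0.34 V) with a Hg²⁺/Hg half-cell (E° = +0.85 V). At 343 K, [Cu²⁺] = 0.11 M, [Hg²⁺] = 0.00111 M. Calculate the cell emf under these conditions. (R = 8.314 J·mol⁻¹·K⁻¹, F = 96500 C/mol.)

0.442 V

The Hg²⁺/Hg couple has the higher reduction potential and acts as the cathode, so E°_cell = +0.85 − (+0.34) = 0.51 V.
Balancing electrons gives n = 2; the reaction quotient is Q = [Cu²⁺]/[Hg²⁺] = 99.1.
E = E° − (RT/nF) ln Q = 0.51 − (8.314×343)/(2×96500) × (4.596) = 0.510 − 0.068 = 0.442 V.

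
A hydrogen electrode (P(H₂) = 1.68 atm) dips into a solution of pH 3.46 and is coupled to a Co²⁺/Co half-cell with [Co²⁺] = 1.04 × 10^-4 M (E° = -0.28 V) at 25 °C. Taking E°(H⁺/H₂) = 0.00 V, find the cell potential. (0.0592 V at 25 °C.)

0.19 V

The hydrogen couple is the cathode, so E°_cell = 0.28 V; n = 2.
[H⁺] = 10^(−3.46) = 3.5 × 10^-4 M, and Q = [Co²⁺]·P(H₂) / [H⁺]^2 = 1450.
E = E° − (0.0592/2) log Q = 0.28 − (0.0592/2)(3.162) = 0.186 V.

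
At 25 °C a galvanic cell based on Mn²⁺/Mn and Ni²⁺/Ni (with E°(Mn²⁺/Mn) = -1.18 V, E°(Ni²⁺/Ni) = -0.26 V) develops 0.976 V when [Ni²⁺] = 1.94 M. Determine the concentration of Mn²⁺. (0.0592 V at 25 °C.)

0.025 M

From the Nernst equation, log Q = n(E° − E)/0.0592 = 2(0.92 − 0.976)/0.0592 = -1.892, so Q = 0.0128.
With Q = [Mn²⁺]/[Ni²⁺] and the known concentrations, [Mn²⁺] in the numerator gives [Mn²⁺] = 0.025 M.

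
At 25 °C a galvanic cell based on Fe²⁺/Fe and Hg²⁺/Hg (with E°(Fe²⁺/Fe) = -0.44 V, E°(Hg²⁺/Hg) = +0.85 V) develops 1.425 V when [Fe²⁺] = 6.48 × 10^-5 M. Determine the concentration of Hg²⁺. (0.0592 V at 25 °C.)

2.4 M

From the Nernst equation, log Q = n(E° − E)/0.0592 = 2(1.29 − 1.425)/0.0592 = -4.561, so Q = 2.75 × 10^-5.
With Q = [Fe²⁺]/[Hg²⁺] and the known concentrations, [Hg²⁺] in the denominator gives [Hg²⁺] = 2.4 M.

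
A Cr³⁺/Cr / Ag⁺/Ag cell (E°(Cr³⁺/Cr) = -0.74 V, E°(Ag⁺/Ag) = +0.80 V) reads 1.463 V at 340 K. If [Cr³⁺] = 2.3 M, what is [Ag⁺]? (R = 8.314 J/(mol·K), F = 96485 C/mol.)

0.095 M

From the Nernst equation, ln Q = nF(E° − E)/RT = 3×96485×(1.54 − 1.463)/(8.314×340) = 7.885, so Q = 2660.
With Q = [Cr³⁺]/[Ag⁺]^3 and the known concentrations, [Ag⁺]^3 in the denominator gives [Ag⁺] = 0.095 M.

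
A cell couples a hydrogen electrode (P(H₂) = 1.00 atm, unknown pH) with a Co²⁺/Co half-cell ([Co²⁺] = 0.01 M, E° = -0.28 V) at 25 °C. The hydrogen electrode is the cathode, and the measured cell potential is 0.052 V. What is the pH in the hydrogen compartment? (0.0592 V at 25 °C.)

E°_cell = 0.28 V and n = 2.
log Q = n(E° − E)/0.0592 = 2×(0.28 − 0.052)/0.0592 = 7.703.
With Q = [Co²⁺]·P(H₂) / [H⁺]^2, solving for [H⁺] gives log[H⁺] = -4.851, so pH = 4.85.

pH = 4.85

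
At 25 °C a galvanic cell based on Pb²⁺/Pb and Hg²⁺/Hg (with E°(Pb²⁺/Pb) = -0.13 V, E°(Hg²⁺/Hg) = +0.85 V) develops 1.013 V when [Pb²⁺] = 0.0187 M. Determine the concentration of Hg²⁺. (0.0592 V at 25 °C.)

From the Nernst equation, log Q = n(E° − E)/0.0592 = 2(0.98 − 1.013)/0.0592 = -1.115, so Q = 0.0768.
With Q = [Pb²⁺]/[Hg²⁺] and the known concentrations, [Hg²⁺] in the denominator gives [Hg²⁺] = 0.24 M.

0.24 M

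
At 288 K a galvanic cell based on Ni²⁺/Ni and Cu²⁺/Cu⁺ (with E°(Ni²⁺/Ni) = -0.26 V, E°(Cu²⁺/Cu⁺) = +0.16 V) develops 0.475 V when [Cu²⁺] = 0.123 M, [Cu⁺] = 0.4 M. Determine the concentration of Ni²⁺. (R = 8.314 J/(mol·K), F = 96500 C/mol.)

0.0011 M

From the Nernst equation, ln Q = nF(E° − E)/RT = 2×96500×(0.42 − 0.475)/(8.314×288) = -4.433, so Q = 0.0119.
With Q = [Ni²⁺]·[Cu⁺]^2/[Cu²⁺]^2 and the known concentrations, [Ni²⁺] in the numerator gives [Ni²⁺] = 0.0011 M.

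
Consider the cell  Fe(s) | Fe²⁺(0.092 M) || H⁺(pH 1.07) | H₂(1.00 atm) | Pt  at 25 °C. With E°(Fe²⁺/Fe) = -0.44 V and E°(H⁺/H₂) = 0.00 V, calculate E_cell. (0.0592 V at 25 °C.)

0.41 V

The hydrogen couple is the cathode, so E°_cell = 0.44 V; n = 2.
[H⁺] = 10^(−1.07) = 0.085 M, and Q = [Fe²⁺]·P(H₂) / [H⁺]^2 = 12.7.
E = E° − (0.0592/2) log Q = 0.44 − (0.0592/2)(1.104) = 0.407 V.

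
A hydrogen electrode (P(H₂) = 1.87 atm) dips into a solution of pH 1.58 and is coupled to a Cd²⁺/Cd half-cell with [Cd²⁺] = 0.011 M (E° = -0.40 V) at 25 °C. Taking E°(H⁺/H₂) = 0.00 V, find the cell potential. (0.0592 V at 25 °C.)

0.36 V

The hydrogen couple is the cathode, so E°_cell = 0.40 V; n = 2.
[H⁺] = 10^(−1.58) = 0.026 M, and Q = [Cd²⁺]·P(H₂) / [H⁺]^2 = 29.7.
E = E° − (0.0592/2) log Q = 0.40 − (0.0592/2)(1.473) = 0.356 V.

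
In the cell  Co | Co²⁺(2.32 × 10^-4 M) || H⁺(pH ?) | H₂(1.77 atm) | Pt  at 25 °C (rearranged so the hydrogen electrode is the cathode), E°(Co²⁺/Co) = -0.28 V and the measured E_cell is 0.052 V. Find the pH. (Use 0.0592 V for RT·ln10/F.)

E°_cell = 0.28 V and n = 2.
log Q = n(E° − E)/0.0592 = 2×(0.28 − 0.052)/0.0592 = 7.703.
With Q = [Co²⁺]·P(H₂) / [H⁺]^2, solving for [H⁺] gives log[H⁺] = -5.545, so pH = 5.54.

pH = 5.54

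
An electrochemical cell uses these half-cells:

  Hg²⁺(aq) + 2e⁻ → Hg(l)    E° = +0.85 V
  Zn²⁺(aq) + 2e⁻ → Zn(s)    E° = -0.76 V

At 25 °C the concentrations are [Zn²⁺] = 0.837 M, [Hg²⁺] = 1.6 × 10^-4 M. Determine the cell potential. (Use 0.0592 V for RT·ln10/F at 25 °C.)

The Hg²⁺/Hg couple has the higher reduction potential and acts as the cathode, so E°_cell = +0.85 − (-0.76) = 1.61 V.
Balancing electrons gives n = 2; the reaction quotient is Q = [Zn²⁺]/[Hg²⁺] = 5230.
At 25 °C, E = E° − (0.0592/n) log Q = 1.61 − (0.0592/2)(3.719) = 1.610 − 0.110 = 1.500 V.

1.50 V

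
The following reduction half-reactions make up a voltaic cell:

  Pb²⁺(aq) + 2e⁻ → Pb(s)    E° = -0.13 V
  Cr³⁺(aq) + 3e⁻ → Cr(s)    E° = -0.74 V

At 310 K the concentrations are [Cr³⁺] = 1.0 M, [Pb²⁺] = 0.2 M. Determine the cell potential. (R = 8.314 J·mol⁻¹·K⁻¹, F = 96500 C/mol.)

The Pb²⁺/Pb couple has the higher reduction potential and acts as the cathode, so E°_cell = -0.13 − (-0.74) = 0.61 V.
Balancing electrons gives n = 6; the reaction quotient is Q = [Cr³⁺]^2/[Pb²⁺]^3 = 125.
E = E° − (RT/nF) ln Q = 0.61 − (8.314×310)/(6×96500) × (4.828) = 0.610 − 0.021 = 0.589 V.

0.589 V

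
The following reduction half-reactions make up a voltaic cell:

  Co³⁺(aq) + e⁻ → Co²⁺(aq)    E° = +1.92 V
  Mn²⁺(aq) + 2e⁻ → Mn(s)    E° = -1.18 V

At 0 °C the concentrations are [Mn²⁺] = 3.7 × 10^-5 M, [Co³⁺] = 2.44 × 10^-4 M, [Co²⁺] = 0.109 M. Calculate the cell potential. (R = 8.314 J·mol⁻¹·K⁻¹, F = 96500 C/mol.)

The Co³⁺/Co²⁺ couple has the higher reduction potential and acts as the cathode, so E°_cell = +1.92 − (-1.18) = 3.10 V.
Balancing electrons gives n = 2; the reaction quotient is Q = [Mn²⁺]·[Co²⁺]^2/[Co³⁺]^2 = 7.38.
E = E° − (RT/nF) ln Q = 3.10 − (8.314×273)/(2×96500) × (1.999) = 3.100 − 0.024 = 3.076 V.

3.08 V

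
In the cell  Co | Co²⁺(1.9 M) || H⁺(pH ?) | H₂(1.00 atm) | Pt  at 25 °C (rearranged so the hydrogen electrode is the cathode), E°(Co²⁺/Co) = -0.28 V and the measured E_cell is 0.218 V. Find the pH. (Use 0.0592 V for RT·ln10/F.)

pH = 0.91

E°_cell = 0.28 V and n = 2.
log Q = n(E° − E)/0.0592 = 2×(0.28 − 0.218)/0.0592 = 2.095.
With Q = [Co²⁺]·P(H₂) / [H⁺]^2, solving for [H⁺] gives log[H⁺] = -0.908, so pH = 0.91.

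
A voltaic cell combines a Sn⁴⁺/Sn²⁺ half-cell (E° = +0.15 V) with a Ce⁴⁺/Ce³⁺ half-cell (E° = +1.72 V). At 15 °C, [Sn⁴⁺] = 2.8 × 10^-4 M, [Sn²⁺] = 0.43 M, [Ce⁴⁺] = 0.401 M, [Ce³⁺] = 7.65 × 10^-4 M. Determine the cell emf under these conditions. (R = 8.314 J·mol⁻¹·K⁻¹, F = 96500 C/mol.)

1.82 V

The Ce⁴⁺/Ce³⁺ couple has the higher reduction potential and acts as the cathode, so E°_cell = +1.72 − (+0.15) = 1.57 V.
Balancing electrons gives n = 2; the reaction quotient is Q = [Sn⁴⁺]·[Ce³⁺]^2/([Sn²⁺]·[Ce⁴⁺]^2) = 2.37 × 10^-9.
E = E° − (RT/nF) ln Q = 1.57 − (8.314×288)/(2×96500) × (-19.860) = 1.570 + 0.246 = 1.816 V.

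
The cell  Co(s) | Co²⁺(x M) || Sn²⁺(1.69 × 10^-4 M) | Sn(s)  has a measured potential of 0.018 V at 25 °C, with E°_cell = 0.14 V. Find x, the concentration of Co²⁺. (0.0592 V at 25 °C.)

From the Nernst equation, log Q = n(E° − E)/0.0592 = 2(0.14 − 0.018)/0.0592 = 4.122, so Q = 1.32 × 10^4.
With Q = [Co²⁺]/[Sn²⁺] and the known concentrations, [Co²⁺] in the numerator gives [Co²⁺] = 2.2 M.

2.2 M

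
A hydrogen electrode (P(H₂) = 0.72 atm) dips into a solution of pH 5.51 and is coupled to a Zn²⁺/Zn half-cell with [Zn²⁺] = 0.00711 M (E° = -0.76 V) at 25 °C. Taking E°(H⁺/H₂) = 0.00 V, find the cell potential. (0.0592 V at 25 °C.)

The hydrogen couple is the cathode, so E°_cell = 0.76 V; n = 2.
[H⁺] = 10^(−5.51) = 3.1 × 10^-6 M, and Q = [Zn²⁺]·P(H₂) / [H⁺]^2 = 5.36 × 10^8.
E = E° − (0.0592/2) log Q = 0.76 − (0.0592/2)(8.729) = 0.502 V.

0.50 V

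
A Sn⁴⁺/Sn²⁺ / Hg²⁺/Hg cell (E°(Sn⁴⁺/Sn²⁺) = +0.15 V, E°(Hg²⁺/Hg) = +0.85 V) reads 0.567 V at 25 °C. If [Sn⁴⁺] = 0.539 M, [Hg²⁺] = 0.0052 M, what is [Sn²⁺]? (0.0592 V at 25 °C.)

From the Nernst equation, log Q = n(E° − E)/0.0592 = 2(0.70 − 0.567)/0.0592 = 4.493, so Q = 3.11 × 10^4.
With Q = [Sn⁴⁺]/([Sn²⁺]·[Hg²⁺]) and the known concentrations, [Sn²⁺] in the denominator gives [Sn²⁺] = 0.0033 M.

0.0033 M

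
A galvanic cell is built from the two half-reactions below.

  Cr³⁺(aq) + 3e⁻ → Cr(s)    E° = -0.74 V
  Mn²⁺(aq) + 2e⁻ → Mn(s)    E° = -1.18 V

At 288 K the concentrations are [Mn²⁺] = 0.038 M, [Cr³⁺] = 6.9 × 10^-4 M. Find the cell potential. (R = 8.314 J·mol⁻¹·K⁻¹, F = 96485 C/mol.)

0.420 V

The Cr³⁺/Cr couple has the higher reduction potential and acts as the cathode, so E°_cell = -0.74 − (-1.18) = 0.44 V.
Balancing electrons gives n = 6; the reaction quotient is Q = [Mn²⁺]^3/[Cr³⁺]^2 = 115.
E = E° − (RT/nF) ln Q = 0.44 − (8.314×288)/(6×96485) × (4.747) = 0.440 − 0.020 = 0.420 V.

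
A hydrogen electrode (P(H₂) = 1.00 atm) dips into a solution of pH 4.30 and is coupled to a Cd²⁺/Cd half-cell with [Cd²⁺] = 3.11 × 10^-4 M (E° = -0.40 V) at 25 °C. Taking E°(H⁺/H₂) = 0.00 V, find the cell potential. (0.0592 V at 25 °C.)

The hydrogen couple is the cathode, so E°_cell = 0.40 V; n = 2.
[H⁺] = 10^(−4.30) = 5 × 10^-5 M, and Q = [Cd²⁺]·P(H₂) / [H⁺]^2 = 1.24 × 10^5.
E = E° − (0.0592/2) log Q = 0.40 − (0.0592/2)(5.093) = 0.249 V.

0.25 V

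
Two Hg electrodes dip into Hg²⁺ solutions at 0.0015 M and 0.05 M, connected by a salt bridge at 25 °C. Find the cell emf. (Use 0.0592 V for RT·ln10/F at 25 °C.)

Both half-cells are Hg²⁺/Hg, so E°_cell = 0. The concentrated side is the cathode; the cell reaction moves Hg²⁺ from high to low concentration with n = 2.
Q = [Hg²⁺]_dilute/[Hg²⁺]_conc = 0.0015/0.05 = 0.0300.
E = 0 − (0.0592/2) log Q = −(0.0592/2)(-1.523) = 0.0451 V.

0.045 V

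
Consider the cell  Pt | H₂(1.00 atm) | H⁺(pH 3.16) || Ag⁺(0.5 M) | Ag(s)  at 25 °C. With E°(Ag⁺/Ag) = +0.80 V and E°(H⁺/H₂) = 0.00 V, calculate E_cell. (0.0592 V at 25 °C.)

The Ag⁺/Ag couple is the cathode, so E°_cell = 0.80 V; n = 2.
[H⁺] = 10^(−3.16) = 6.9 × 10^-4 M, and Q = [H⁺]^2 / ([Ag⁺]^2·P(H₂)) = 1.91 × 10^-6.
E = E° − (0.0592/2) log Q = 0.80 − (0.0592/2)(-5.718) = 0.969 V.

0.97 V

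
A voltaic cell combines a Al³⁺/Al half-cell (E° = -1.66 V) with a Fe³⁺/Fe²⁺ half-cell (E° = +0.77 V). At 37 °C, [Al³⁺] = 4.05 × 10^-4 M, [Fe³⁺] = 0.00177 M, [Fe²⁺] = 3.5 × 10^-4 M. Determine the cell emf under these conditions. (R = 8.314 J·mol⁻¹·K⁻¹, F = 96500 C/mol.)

2.54 V

The Fe³⁺/Fe²⁺ couple has the higher reduction potential and acts as the cathode, so E°_cell = +0.77 − (-1.66) = 2.43 V.
Balancing electrons gives n = 3; the reaction quotient is Q = [Al³⁺]·[Fe²⁺]^3/[Fe³⁺]^3 = 3.13 × 10^-6.
E = E° − (RT/nF) ln Q = 2.43 − (8.314×310)/(3×96500) × (-12.674) = 2.430 + 0.113 = 2.543 V.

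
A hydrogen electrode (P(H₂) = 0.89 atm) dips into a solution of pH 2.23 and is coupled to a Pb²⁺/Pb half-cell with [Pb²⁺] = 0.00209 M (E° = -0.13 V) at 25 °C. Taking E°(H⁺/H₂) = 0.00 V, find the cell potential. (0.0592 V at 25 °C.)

0.079 V

The hydrogen couple is the cathode, so E°_cell = 0.13 V; n = 2.
[H⁺] = 10^(−2.23) = 0.0059 M, and Q = [Pb²⁺]·P(H₂) / [H⁺]^2 = 53.6.
E = E° − (0.0592/2) log Q = 0.13 − (0.0592/2)(1.730) = 0.079 V.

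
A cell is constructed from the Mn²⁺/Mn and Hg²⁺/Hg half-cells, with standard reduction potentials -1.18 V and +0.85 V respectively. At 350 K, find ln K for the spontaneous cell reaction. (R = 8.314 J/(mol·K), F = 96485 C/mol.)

E°_cell = +0.85 − (-1.18) = 2.03 V, with n = 2 electrons transferred.
At equilibrium E = 0, so the Nernst equation gives ln K = nFE°/RT = (2)(96485)(2.03)/((8.314)(350)) = 134.62.

ln K = 134.6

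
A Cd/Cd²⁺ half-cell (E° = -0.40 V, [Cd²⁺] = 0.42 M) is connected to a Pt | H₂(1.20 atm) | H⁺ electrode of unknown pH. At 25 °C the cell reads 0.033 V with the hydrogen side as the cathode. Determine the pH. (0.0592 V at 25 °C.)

E°_cell = 0.40 V and n = 2.
log Q = n(E° − E)/0.0592 = 2×(0.40 − 0.033)/0.0592 = 12.399.
With Q = [Cd²⁺]·P(H₂) / [H⁺]^2, solving for [H⁺] gives log[H⁺] = -6.348, so pH = 6.35.

pH = 6.35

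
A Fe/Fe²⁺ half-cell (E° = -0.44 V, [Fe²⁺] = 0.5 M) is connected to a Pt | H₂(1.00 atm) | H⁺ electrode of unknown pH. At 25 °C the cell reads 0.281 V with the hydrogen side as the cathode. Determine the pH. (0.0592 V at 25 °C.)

E°_cell = 0.44 V and n = 2.
log Q = n(E° − E)/0.0592 = 2×(0.44 − 0.281)/0.0592 = 5.372.
With Q = [Fe²⁺]·P(H₂) / [H⁺]^2, solving for [H⁺] gives log[H⁺] = -2.836, so pH = 2.84.

pH = 2.84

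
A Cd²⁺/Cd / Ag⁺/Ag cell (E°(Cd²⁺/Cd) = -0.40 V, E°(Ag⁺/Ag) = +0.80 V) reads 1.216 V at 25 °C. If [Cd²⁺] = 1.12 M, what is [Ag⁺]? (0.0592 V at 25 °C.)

2.0 M

From the Nernst equation, log Q = n(E° − E)/0.0592 = 2(1.20 − 1.216)/0.0592 = -0.541, so Q = 0.288.
With Q = [Cd²⁺]/[Ag⁺]^2 and the known concentrations, [Ag⁺]^2 in the denominator gives [Ag⁺] = 2.0 M.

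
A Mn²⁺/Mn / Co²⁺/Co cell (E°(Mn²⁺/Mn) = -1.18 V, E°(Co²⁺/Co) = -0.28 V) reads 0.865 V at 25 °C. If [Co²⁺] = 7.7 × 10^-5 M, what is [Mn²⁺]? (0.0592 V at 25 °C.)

0.0012 M

From the Nernst equation, log Q = n(E° − E)/0.0592 = 2(0.90 − 0.865)/0.0592 = 1.182, so Q = 15.2.
With Q = [Mn²⁺]/[Co²⁺] and the known concentrations, [Mn²⁺] in the numerator gives [Mn²⁺] = 0.0012 M.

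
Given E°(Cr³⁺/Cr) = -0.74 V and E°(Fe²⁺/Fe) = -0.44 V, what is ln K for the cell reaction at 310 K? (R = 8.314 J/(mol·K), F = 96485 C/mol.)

ln K = 67.4

E°_cell = -0.44 − (-0.74) = 0.30 V, with n = 6 electrons transferred.
At equilibrium E = 0, so the Nernst equation gives ln K = nFE°/RT = (6)(96485)(0.30)/((8.314)(310)) = 67.38.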